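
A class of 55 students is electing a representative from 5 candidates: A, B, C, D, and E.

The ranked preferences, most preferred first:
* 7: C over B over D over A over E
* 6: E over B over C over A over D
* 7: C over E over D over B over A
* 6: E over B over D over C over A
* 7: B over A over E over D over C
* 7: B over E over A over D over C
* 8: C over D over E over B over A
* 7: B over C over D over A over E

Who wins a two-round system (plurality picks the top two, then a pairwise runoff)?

B

Round 1 first-place votes: A 0, B 21, C 22, D 0, E 12. C and B advance.
Runoff: C is ranked above B on 22 ballots, B above C on 33.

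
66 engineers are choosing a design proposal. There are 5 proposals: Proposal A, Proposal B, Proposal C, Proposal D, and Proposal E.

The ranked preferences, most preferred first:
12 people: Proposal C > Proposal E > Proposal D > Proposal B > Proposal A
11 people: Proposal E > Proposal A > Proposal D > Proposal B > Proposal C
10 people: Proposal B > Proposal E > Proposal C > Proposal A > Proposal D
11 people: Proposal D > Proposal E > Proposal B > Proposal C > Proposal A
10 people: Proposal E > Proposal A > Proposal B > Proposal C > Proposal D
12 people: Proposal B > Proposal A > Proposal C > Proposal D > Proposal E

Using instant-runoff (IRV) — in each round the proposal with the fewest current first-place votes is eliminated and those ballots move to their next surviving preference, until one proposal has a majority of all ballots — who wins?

Round 1: Proposal A 0, Proposal B 22, Proposal C 12, Proposal D 11, Proposal E 21. Proposal A eliminated.
Round 2: Proposal B 22, Proposal C 12, Proposal D 11, Proposal E 21. Proposal D eliminated.
Round 3: Proposal B 22, Proposal C 12, Proposal E 32. Proposal C eliminated.
Round 4: Proposal B 22, Proposal E 44. Proposal E has a majority (≥34).

Proposal E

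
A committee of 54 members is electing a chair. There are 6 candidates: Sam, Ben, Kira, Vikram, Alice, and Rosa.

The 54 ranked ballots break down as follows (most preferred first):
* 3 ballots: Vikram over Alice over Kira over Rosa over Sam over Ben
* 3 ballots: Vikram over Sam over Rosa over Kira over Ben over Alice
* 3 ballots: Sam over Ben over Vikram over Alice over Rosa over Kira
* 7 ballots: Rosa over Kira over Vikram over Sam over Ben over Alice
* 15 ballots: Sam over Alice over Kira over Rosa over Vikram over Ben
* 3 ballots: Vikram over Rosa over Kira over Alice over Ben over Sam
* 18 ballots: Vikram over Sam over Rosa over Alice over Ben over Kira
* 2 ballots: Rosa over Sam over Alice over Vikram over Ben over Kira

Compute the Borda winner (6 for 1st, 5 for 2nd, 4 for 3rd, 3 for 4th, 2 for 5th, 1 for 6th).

Sam: 3×2 + 3×5 + 3×6 + 7×3 + 15×6 + 3×1 + 18×5 + 2×5 = 253
Ben: 3×1 + 3×2 + 3×5 + 7×2 + 15×1 + 3×2 + 18×2 + 2×2 = 99
Kira: 3×4 + 3×3 + 3×1 + 7×5 + 15×4 + 3×4 + 18×1 + 2×1 = 151
Vikram: 3×6 + 3×6 + 3×4 + 7×4 + 15×2 + 3×6 + 18×6 + 2×3 = 238
Alice: 3×5 + 3×1 + 3×3 + 7×1 + 15×5 + 3×3 + 18×3 + 2×4 = 180
Rosa: 3×3 + 3×4 + 3×2 + 7×6 + 15×3 + 3×5 + 18×4 + 2×6 = 213

Sam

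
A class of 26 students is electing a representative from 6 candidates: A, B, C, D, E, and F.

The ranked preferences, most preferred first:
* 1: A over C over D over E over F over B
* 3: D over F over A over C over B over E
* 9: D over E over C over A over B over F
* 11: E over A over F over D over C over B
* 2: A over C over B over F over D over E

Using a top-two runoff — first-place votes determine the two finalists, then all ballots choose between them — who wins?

Round 1 first-place votes: A 3, B 0, C 0, D 12, E 11, F 0. D and E advance.
Runoff: D is ranked above E on 15 ballots, E above D on 11.

D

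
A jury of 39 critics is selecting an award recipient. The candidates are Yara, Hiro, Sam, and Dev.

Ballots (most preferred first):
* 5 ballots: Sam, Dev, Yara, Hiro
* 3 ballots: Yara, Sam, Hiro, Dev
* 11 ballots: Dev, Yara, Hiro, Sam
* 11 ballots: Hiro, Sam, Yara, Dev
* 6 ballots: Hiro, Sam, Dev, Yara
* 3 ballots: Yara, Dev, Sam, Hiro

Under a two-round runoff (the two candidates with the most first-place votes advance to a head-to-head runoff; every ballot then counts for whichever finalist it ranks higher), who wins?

Round 1 first-place votes: Yara 6, Hiro 17, Sam 5, Dev 11. Hiro and Dev advance.
Runoff: Hiro is ranked above Dev on 20 ballots, Dev above Hiro on 19.

Hiro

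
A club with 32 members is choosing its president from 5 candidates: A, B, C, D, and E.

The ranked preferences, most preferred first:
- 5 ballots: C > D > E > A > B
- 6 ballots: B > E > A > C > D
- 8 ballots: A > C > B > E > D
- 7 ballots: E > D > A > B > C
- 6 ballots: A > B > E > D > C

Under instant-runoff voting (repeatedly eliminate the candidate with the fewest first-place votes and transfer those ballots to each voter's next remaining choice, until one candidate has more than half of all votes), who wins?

Round 1: A 14, B 6, C 5, D 0, E 7. D eliminated.
Round 2: A 14, B 6, C 5, E 7. C eliminated.
Round 3: A 14, B 6, E 12. B eliminated.
Round 4: A 14, E 18. E has a majority (≥17).

E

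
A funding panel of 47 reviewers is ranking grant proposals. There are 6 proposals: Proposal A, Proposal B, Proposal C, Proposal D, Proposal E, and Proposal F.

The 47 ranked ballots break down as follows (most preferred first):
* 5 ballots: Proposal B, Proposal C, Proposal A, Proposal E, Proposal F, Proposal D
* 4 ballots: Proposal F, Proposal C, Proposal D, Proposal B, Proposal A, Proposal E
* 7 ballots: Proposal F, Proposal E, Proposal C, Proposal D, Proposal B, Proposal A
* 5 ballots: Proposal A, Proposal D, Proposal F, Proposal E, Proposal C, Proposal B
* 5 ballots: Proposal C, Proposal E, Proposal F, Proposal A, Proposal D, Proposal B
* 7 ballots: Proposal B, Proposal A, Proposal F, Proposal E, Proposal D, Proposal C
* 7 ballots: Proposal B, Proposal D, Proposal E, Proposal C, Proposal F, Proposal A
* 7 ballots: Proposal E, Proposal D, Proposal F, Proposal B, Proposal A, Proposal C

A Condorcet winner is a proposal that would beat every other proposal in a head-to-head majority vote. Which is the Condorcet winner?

Proposal E

Proposal E vs Proposal A: 26–21
Proposal E vs Proposal B: 24–23
Proposal E vs Proposal C: 33–14
Proposal E vs Proposal D: 31–16
Proposal E vs Proposal F: 24–23
Proposal E beats every other proposal.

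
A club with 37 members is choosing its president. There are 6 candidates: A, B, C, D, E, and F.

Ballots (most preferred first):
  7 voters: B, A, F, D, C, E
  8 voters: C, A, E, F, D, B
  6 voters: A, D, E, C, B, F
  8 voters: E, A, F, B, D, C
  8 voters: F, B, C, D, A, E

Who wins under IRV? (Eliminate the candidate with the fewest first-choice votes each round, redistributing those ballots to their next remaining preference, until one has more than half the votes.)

Round 1: A 6, B 7, C 8, D 0, E 8, F 8. D eliminated.
Round 2: A 6, B 7, C 8, E 8, F 8. A eliminated.
Round 3: B 7, C 8, E 14, F 8. B eliminated.
Round 4: C 8, E 14, F 15. C eliminated.
Round 5: E 22, F 15. E has a majority (≥19).

E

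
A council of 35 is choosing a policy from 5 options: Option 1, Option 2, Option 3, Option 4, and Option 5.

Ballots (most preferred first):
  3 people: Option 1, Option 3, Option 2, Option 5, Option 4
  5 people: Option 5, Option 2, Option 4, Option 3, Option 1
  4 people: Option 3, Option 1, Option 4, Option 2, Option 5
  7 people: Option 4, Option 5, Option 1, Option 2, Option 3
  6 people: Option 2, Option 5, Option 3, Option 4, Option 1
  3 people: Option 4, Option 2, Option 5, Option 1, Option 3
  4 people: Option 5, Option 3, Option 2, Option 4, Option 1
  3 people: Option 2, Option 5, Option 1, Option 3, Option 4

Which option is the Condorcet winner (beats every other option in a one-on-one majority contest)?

Option 2 vs Option 1: 21–14
Option 2 vs Option 3: 24–11
Option 2 vs Option 4: 21–14
Option 2 vs Option 5: 19–16
Option 2 beats every other option.

Option 2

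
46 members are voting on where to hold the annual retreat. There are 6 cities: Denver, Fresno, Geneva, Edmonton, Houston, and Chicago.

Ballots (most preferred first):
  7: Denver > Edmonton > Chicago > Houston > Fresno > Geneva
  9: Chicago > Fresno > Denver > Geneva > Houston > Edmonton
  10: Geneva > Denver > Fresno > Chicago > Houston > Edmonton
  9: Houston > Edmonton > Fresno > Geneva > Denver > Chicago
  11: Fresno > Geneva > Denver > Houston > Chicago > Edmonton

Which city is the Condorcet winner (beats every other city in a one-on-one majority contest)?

Fresno

Fresno vs Denver: 29–17
Fresno vs Geneva: 36–10
Fresno vs Edmonton: 30–16
Fresno vs Houston: 30–16
Fresno vs Chicago: 30–16
Fresno beats every other city.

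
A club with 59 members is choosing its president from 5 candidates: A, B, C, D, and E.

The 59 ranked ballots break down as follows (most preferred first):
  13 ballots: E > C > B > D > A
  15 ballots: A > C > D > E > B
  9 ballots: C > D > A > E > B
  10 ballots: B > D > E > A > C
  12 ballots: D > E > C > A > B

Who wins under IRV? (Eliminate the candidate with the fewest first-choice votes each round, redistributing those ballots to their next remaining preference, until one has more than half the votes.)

Round 1: A 15, B 10, C 9, D 12, E 13. C eliminated.
Round 2: A 15, B 10, D 21, E 13. B eliminated.
Round 3: A 15, D 31, E 13. D has a majority (≥30).

D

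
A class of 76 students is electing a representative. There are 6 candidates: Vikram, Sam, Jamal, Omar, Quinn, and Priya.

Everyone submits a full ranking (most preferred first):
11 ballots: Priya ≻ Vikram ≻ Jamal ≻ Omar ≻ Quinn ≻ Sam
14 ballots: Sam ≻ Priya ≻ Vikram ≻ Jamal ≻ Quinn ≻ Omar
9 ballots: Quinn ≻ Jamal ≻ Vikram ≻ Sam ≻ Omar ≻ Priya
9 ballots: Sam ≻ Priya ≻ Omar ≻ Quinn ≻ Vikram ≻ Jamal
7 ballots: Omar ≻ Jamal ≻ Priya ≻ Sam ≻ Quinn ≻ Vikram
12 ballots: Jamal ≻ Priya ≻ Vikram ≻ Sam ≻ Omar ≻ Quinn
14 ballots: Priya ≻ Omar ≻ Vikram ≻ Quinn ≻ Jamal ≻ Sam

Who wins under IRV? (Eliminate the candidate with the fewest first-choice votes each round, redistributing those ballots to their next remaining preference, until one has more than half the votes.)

Priya

Round 1: Vikram 0, Sam 23, Jamal 12, Omar 7, Quinn 9, Priya 25. Vikram eliminated.
Round 2: Sam 23, Jamal 12, Omar 7, Quinn 9, Priya 25. Omar eliminated.
Round 3: Sam 23, Jamal 19, Quinn 9, Priya 25. Quinn eliminated.
Round 4: Sam 23, Jamal 28, Priya 25. Sam eliminated.
Round 5: Jamal 28, Priya 48. Priya has a majority (≥39).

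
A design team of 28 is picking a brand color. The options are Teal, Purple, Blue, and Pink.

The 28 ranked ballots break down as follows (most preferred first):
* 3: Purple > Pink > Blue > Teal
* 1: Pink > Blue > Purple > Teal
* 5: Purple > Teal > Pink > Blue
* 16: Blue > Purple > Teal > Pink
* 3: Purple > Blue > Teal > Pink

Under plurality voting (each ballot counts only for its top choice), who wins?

Blue

First-place votes: Teal 0, Purple 11, Blue 16, Pink 1.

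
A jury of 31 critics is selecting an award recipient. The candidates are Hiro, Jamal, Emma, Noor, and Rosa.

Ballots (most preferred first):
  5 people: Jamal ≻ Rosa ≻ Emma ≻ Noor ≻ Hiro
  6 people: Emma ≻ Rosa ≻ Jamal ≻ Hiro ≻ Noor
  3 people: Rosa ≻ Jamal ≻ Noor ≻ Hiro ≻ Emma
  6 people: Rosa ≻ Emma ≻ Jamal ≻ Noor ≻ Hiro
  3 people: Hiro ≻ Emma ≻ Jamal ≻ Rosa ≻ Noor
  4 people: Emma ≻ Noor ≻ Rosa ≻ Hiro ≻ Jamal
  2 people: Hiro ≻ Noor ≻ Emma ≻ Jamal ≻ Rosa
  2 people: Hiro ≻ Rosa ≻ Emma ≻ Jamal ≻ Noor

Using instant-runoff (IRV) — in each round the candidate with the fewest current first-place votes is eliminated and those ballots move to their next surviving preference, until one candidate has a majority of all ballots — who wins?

Rosa

Round 1: Hiro 7, Jamal 5, Emma 10, Noor 0, Rosa 9. Noor eliminated.
Round 2: Hiro 7, Jamal 5, Emma 10, Rosa 9. Jamal eliminated.
Round 3: Hiro 7, Emma 10, Rosa 14. Hiro eliminated.
Round 4: Emma 15, Rosa 16. Rosa has a majority (≥16).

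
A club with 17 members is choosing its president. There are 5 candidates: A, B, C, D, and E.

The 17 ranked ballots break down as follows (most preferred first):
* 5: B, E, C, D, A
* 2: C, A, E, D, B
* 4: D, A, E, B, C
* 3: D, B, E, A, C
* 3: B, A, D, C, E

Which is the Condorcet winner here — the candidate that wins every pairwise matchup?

D vs A: 12–5
D vs B: 9–8
D vs C: 10–7
D vs E: 10–7
D beats every other candidate.

D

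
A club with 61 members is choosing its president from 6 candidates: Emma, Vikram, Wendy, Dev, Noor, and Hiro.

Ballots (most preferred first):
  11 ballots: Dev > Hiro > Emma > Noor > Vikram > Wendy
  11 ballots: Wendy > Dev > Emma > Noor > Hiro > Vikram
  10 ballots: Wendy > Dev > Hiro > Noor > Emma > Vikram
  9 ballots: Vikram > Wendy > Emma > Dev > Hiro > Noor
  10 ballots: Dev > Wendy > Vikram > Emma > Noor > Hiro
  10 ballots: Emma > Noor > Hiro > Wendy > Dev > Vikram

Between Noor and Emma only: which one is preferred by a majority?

Emma

Noor is ranked above Emma on 10 ballots; Emma above Noor on 51.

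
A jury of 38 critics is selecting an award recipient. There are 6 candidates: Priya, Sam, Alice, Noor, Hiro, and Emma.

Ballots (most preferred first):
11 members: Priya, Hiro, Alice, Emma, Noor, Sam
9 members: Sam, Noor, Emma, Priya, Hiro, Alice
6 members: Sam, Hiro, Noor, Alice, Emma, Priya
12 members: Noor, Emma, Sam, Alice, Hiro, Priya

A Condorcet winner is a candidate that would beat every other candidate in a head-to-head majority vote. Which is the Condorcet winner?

Noor vs Priya: 27–11
Noor vs Sam: 23–15
Noor vs Alice: 27–11
Noor vs Hiro: 21–17
Noor vs Emma: 27–11
Noor beats every other candidate.

Noor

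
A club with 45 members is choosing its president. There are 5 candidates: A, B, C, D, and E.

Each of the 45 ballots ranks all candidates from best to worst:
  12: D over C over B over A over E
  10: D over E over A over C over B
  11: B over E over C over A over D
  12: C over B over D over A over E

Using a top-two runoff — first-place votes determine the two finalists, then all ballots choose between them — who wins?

C

Round 1 first-place votes: A 0, B 11, C 12, D 22, E 0. D and C advance.
Runoff: D is ranked above C on 22 ballots, C above D on 23.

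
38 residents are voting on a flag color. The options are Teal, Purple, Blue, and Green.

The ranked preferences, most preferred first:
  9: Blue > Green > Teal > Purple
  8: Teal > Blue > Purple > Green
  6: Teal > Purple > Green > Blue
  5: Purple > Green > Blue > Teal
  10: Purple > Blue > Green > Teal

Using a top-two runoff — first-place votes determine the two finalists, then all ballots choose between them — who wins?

Teal

Round 1 first-place votes: Teal 14, Purple 15, Blue 9, Green 0. Purple and Teal advance.
Runoff: Purple is ranked above Teal on 15 ballots, Teal above Purple on 23.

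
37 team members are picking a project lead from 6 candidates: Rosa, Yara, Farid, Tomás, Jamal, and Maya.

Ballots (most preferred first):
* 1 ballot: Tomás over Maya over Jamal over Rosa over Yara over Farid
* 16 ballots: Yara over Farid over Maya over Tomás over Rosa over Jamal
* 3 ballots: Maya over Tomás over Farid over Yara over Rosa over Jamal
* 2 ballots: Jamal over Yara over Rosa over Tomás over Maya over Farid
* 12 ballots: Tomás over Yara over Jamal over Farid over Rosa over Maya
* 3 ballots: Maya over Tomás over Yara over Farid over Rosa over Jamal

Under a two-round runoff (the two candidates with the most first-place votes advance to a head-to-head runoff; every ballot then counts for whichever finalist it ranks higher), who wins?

Round 1 first-place votes: Rosa 0, Yara 16, Farid 0, Tomás 13, Jamal 2, Maya 6. Yara and Tomás advance.
Runoff: Yara is ranked above Tomás on 18 ballots, Tomás above Yara on 19.

Tomás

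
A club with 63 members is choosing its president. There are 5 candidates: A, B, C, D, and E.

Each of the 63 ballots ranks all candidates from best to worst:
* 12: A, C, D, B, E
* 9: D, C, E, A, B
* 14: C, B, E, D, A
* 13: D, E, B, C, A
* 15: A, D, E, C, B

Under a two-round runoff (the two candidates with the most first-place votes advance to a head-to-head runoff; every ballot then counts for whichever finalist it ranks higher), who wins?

D

Round 1 first-place votes: A 27, B 0, C 14, D 22, E 0. A and D advance.
Runoff: A is ranked above D on 27 ballots, D above A on 36.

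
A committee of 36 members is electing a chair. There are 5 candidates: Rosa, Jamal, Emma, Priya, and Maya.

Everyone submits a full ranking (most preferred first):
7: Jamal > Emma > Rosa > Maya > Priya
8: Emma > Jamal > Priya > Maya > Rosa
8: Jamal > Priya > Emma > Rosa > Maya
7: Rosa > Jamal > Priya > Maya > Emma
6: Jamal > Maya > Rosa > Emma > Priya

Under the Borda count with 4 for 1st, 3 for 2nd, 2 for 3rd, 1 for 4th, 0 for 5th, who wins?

Rosa: 7×2 + 8×0 + 8×1 + 7×4 + 6×2 = 62
Jamal: 7×4 + 8×3 + 8×4 + 7×3 + 6×4 = 129
Emma: 7×3 + 8×4 + 8×2 + 7×0 + 6×1 = 75
Priya: 7×0 + 8×2 + 8×3 + 7×2 + 6×0 = 54
Maya: 7×1 + 8×1 + 8×0 + 7×1 + 6×3 = 40

Jamal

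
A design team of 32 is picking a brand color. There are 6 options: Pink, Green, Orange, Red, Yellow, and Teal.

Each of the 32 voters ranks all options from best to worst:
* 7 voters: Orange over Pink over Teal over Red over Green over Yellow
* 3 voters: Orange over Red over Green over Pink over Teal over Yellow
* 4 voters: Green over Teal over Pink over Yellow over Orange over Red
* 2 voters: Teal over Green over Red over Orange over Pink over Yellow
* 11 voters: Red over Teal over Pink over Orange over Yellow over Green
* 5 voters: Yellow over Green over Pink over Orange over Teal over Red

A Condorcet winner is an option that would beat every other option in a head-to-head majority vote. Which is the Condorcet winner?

Teal vs Pink: 17–15
Teal vs Green: 20–12
Teal vs Orange: 17–15
Teal vs Red: 18–14
Teal vs Yellow: 27–5
Teal beats every other option.

Teal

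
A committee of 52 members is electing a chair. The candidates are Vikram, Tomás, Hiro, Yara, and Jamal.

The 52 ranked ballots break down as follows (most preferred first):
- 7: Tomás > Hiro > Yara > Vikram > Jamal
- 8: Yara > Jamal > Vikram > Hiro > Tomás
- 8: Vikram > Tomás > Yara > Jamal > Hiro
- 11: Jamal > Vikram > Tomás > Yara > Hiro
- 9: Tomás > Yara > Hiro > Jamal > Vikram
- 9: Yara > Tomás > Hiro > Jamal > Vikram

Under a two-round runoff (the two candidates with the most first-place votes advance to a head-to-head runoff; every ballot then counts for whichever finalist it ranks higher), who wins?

Tomás

Round 1 first-place votes: Vikram 8, Tomás 16, Hiro 0, Yara 17, Jamal 11. Yara and Tomás advance.
Runoff: Yara is ranked above Tomás on 17 ballots, Tomás above Yara on 35.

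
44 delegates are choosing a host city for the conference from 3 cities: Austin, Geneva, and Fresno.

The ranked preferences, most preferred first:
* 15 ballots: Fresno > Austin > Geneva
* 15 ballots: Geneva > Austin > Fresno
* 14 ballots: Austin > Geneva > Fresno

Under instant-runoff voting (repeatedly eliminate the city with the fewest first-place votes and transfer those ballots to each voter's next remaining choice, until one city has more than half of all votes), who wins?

Geneva

Round 1: Austin 14, Geneva 15, Fresno 15. Austin eliminated.
Round 2: Geneva 29, Fresno 15. Geneva has a majority (≥23).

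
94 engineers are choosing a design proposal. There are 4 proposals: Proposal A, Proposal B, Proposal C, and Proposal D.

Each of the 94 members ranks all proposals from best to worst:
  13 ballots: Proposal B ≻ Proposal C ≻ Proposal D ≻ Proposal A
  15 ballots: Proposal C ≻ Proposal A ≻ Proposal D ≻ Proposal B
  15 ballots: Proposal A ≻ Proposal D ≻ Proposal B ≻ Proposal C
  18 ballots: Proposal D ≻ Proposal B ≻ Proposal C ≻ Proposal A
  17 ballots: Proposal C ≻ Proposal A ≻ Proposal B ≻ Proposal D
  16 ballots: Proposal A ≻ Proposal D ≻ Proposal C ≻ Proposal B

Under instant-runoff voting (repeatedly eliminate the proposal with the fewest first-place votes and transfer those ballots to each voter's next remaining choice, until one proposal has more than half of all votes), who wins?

Proposal C

Round 1: Proposal A 31, Proposal B 13, Proposal C 32, Proposal D 18. Proposal B eliminated.
Round 2: Proposal A 31, Proposal C 45, Proposal D 18. Proposal D eliminated.
Round 3: Proposal A 31, Proposal C 63. Proposal C has a majority (≥48).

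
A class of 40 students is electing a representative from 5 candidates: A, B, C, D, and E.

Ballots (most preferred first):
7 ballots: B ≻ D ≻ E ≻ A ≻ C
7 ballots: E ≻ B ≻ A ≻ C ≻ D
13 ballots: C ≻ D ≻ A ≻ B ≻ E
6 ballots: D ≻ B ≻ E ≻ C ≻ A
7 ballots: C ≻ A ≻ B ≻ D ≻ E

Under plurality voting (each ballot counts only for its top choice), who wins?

First-place votes: A 0, B 7, C 20, D 6, E 7.

C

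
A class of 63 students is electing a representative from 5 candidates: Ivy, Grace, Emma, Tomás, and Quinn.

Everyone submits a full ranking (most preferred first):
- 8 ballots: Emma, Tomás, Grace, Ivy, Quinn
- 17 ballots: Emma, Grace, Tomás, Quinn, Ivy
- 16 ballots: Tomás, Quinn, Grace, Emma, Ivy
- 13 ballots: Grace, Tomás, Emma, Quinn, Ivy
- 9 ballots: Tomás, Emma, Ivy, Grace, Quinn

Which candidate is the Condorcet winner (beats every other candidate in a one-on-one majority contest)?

Tomás

Tomás vs Ivy: 63–0
Tomás vs Grace: 33–30
Tomás vs Emma: 38–25
Tomás vs Quinn: 63–0
Tomás beats every other candidate.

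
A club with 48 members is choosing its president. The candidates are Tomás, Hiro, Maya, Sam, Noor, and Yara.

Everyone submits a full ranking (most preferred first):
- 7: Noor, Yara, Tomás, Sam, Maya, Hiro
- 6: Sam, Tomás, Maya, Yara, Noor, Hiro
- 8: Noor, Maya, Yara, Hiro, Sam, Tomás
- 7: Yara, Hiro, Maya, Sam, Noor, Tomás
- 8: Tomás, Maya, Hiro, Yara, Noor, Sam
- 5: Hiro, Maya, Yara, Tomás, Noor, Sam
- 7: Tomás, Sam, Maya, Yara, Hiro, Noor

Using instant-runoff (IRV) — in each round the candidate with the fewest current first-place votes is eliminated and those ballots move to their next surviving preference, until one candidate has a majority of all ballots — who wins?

Round 1: Tomás 15, Hiro 5, Maya 0, Sam 6, Noor 15, Yara 7. Maya eliminated.
Round 2: Tomás 15, Hiro 5, Sam 6, Noor 15, Yara 7. Hiro eliminated.
Round 3: Tomás 15, Sam 6, Noor 15, Yara 12. Sam eliminated.
Round 4: Tomás 21, Noor 15, Yara 12. Yara eliminated.
Round 5: Tomás 26, Noor 22. Tomás has a majority (≥25).

Tomás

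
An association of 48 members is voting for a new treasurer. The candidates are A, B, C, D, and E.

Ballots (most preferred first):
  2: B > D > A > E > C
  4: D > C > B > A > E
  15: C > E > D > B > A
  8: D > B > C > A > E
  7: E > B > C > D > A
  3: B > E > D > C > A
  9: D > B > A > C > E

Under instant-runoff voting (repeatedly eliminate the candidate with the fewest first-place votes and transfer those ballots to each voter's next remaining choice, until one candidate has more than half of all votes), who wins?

Round 1: A 0, B 5, C 15, D 21, E 7. A eliminated.
Round 2: B 5, C 15, D 21, E 7. B eliminated.
Round 3: C 15, D 23, E 10. E eliminated.
Round 4: C 22, D 26. D has a majority (≥25).

D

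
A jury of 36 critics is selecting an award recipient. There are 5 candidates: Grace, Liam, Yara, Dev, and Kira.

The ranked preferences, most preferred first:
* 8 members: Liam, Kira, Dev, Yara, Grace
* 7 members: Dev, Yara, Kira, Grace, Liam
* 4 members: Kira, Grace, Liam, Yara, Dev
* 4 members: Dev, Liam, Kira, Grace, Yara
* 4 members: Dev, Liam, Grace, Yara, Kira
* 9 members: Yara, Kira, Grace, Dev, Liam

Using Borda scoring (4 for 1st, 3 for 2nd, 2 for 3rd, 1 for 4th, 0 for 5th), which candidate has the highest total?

Kira

Grace: 8×0 + 7×1 + 4×3 + 4×1 + 4×2 + 9×2 = 49
Liam: 8×4 + 7×0 + 4×2 + 4×3 + 4×3 + 9×0 = 64
Yara: 8×1 + 7×3 + 4×1 + 4×0 + 4×1 + 9×4 = 73
Dev: 8×2 + 7×4 + 4×0 + 4×4 + 4×4 + 9×1 = 85
Kira: 8×3 + 7×2 + 4×4 + 4×2 + 4×0 + 9×3 = 89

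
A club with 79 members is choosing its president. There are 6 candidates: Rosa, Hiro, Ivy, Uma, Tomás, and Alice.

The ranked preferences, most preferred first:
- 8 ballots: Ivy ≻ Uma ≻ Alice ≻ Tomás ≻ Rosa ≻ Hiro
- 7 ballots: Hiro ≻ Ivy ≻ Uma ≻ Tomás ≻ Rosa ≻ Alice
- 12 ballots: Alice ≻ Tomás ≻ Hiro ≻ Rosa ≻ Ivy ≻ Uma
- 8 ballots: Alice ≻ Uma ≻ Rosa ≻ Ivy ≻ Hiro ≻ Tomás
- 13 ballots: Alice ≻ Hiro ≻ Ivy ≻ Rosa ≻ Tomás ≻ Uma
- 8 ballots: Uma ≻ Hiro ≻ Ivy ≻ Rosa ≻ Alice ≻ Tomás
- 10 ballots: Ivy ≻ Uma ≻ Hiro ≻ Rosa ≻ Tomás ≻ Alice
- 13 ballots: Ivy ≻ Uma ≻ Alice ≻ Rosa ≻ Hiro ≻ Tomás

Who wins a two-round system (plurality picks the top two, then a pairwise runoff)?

Ivy

Round 1 first-place votes: Rosa 0, Hiro 7, Ivy 31, Uma 8, Tomás 0, Alice 33. Alice and Ivy advance.
Runoff: Alice is ranked above Ivy on 33 ballots, Ivy above Alice on 46.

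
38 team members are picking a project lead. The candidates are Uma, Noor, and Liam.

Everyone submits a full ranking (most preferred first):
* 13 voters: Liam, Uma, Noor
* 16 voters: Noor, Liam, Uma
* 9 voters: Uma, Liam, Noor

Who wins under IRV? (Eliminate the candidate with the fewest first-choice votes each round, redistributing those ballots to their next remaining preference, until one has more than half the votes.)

Round 1: Uma 9, Noor 16, Liam 13. Uma eliminated.
Round 2: Noor 16, Liam 22. Liam has a majority (≥20).

Liam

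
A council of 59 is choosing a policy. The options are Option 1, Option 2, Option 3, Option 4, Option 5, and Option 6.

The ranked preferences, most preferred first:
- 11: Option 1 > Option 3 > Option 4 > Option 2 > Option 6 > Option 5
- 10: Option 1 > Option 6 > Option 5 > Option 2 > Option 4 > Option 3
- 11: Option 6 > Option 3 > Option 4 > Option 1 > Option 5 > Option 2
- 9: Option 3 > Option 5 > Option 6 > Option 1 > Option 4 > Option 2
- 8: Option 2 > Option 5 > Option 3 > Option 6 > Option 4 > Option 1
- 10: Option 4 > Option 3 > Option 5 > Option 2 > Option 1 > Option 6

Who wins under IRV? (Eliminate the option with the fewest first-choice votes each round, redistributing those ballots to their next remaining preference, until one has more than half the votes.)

Round 1: Option 1 21, Option 2 8, Option 3 9, Option 4 10, Option 5 0, Option 6 11. Option 5 eliminated.
Round 2: Option 1 21, Option 2 8, Option 3 9, Option 4 10, Option 6 11. Option 2 eliminated.
Round 3: Option 1 21, Option 3 17, Option 4 10, Option 6 11. Option 4 eliminated.
Round 4: Option 1 21, Option 3 27, Option 6 11. Option 6 eliminated.
Round 5: Option 1 21, Option 3 38. Option 3 has a majority (≥30).

Option 3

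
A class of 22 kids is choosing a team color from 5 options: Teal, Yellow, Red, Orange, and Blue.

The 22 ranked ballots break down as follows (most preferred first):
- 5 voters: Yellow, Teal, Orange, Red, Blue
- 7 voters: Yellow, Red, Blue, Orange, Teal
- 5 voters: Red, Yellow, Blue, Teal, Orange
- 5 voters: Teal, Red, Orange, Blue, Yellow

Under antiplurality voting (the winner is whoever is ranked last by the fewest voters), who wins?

Red

Last-place votes: Teal 7, Yellow 5, Red 0, Orange 5, Blue 5.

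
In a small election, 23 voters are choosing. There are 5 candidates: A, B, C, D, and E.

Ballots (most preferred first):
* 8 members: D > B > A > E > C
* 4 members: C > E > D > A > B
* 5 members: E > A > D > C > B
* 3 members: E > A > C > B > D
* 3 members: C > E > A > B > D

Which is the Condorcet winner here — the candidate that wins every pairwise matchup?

E vs A: 15–8
E vs B: 15–8
E vs C: 16–7
E vs D: 15–8
E beats every other candidate.

E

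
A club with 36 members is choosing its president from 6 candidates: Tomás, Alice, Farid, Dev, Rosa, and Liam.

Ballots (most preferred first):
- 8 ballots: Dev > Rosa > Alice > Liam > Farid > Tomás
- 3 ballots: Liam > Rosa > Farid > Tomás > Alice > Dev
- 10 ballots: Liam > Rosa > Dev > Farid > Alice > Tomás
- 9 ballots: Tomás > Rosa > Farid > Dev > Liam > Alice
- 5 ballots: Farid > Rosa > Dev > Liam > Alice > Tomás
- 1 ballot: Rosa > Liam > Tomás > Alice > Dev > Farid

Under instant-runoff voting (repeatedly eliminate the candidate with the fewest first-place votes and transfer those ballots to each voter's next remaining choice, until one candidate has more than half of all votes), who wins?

Dev

Round 1: Tomás 9, Alice 0, Farid 5, Dev 8, Rosa 1, Liam 13. Alice eliminated.
Round 2: Tomás 9, Farid 5, Dev 8, Rosa 1, Liam 13. Rosa eliminated.
Round 3: Tomás 9, Farid 5, Dev 8, Liam 14. Farid eliminated.
Round 4: Tomás 9, Dev 13, Liam 14. Tomás eliminated.
Round 5: Dev 22, Liam 14. Dev has a majority (≥19).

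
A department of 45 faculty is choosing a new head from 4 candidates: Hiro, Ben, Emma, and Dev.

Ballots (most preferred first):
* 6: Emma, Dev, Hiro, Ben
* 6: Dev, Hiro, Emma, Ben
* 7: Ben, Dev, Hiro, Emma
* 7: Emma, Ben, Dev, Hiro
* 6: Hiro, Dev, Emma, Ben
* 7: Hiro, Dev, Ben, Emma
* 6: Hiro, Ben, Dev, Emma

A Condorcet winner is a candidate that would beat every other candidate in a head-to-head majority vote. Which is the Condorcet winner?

Dev

Dev vs Hiro: 26–19
Dev vs Ben: 25–20
Dev vs Emma: 32–13
Dev beats every other candidate.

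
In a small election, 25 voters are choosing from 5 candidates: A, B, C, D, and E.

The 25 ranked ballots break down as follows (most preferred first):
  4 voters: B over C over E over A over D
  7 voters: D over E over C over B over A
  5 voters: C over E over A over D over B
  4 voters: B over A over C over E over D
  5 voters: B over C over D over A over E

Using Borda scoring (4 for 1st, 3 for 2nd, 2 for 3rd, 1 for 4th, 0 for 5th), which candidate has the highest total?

A: 4×1 + 7×0 + 5×2 + 4×3 + 5×1 = 31
B: 4×4 + 7×1 + 5×0 + 4×4 + 5×4 = 59
C: 4×3 + 7×2 + 5×4 + 4×2 + 5×3 = 69
D: 4×0 + 7×4 + 5×1 + 4×0 + 5×2 = 43
E: 4×2 + 7×3 + 5×3 + 4×1 + 5×0 = 48

C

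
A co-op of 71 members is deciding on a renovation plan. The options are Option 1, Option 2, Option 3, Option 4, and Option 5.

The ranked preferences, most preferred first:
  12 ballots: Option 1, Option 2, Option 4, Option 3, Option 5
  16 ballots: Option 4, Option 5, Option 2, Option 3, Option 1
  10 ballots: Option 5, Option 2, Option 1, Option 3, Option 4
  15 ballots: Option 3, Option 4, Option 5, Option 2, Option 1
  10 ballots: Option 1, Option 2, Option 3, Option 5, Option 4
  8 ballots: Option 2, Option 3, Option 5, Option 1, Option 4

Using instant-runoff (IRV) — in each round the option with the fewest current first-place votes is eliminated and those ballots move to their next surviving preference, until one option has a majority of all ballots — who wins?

Option 3

Round 1: Option 1 22, Option 2 8, Option 3 15, Option 4 16, Option 5 10. Option 2 eliminated.
Round 2: Option 1 22, Option 3 23, Option 4 16, Option 5 10. Option 5 eliminated.
Round 3: Option 1 32, Option 3 23, Option 4 16. Option 4 eliminated.
Round 4: Option 1 32, Option 3 39. Option 3 has a majority (≥36).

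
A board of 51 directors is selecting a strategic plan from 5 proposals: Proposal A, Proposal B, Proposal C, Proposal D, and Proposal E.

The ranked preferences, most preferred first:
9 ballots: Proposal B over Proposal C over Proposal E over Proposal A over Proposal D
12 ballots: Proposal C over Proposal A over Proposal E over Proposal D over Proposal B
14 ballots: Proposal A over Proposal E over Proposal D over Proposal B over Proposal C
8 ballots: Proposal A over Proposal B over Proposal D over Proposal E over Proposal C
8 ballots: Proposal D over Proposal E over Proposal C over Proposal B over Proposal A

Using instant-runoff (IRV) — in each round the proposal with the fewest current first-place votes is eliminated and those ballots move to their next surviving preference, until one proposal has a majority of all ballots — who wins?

Round 1: Proposal A 22, Proposal B 9, Proposal C 12, Proposal D 8, Proposal E 0. Proposal E eliminated.
Round 2: Proposal A 22, Proposal B 9, Proposal C 12, Proposal D 8. Proposal D eliminated.
Round 3: Proposal A 22, Proposal B 9, Proposal C 20. Proposal B eliminated.
Round 4: Proposal A 22, Proposal C 29. Proposal C has a majority (≥26).

Proposal C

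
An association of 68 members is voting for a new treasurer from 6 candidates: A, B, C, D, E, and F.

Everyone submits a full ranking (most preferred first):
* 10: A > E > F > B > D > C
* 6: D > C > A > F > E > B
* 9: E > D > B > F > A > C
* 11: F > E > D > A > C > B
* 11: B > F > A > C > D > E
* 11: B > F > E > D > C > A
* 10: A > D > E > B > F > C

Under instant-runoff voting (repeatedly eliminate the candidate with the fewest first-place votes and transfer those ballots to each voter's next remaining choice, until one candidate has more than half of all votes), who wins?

Round 1: A 20, B 22, C 0, D 6, E 9, F 11. C eliminated.
Round 2: A 20, B 22, D 6, E 9, F 11. D eliminated.
Round 3: A 26, B 22, E 9, F 11. E eliminated.
Round 4: A 26, B 31, F 11. F eliminated.
Round 5: A 37, B 31. A has a majority (≥35).

A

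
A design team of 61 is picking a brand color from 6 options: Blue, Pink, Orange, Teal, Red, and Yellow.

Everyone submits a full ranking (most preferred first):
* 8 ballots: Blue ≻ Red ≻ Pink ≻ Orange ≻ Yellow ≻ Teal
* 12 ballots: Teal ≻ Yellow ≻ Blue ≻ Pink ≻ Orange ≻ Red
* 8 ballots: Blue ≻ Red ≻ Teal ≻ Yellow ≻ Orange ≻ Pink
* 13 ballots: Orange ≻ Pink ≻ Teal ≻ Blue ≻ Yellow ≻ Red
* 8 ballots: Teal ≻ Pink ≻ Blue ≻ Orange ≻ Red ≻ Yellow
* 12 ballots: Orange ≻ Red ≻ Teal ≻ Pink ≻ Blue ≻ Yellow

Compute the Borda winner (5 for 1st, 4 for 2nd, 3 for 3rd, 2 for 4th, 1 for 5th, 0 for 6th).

Blue: 8×5 + 12×3 + 8×5 + 13×2 + 8×3 + 12×1 = 178
Pink: 8×3 + 12×2 + 8×0 + 13×4 + 8×4 + 12×2 = 156
Orange: 8×2 + 12×1 + 8×1 + 13×5 + 8×2 + 12×5 = 177
Teal: 8×0 + 12×5 + 8×3 + 13×3 + 8×5 + 12×3 = 199
Red: 8×4 + 12×0 + 8×4 + 13×0 + 8×1 + 12×4 = 120
Yellow: 8×1 + 12×4 + 8×2 + 13×1 + 8×0 + 12×0 = 85

Teal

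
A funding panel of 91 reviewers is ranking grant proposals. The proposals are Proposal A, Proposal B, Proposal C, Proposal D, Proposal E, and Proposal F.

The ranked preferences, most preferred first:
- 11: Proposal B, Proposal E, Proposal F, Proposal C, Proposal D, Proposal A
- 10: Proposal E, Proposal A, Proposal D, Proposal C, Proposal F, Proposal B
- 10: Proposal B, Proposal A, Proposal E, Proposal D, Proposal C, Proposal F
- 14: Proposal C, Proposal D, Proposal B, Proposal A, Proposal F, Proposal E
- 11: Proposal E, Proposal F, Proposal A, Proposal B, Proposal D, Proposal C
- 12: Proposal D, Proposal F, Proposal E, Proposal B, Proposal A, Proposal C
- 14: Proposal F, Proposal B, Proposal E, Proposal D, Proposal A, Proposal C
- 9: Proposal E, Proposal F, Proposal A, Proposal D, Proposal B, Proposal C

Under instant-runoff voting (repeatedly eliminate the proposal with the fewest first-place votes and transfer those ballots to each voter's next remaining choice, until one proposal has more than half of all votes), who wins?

Proposal B

Round 1: Proposal A 0, Proposal B 21, Proposal C 14, Proposal D 12, Proposal E 30, Proposal F 14. Proposal A eliminated.
Round 2: Proposal B 21, Proposal C 14, Proposal D 12, Proposal E 30, Proposal F 14. Proposal D eliminated.
Round 3: Proposal B 21, Proposal C 14, Proposal E 30, Proposal F 26. Proposal C eliminated.
Round 4: Proposal B 35, Proposal E 30, Proposal F 26. Proposal F eliminated.
Round 5: Proposal B 49, Proposal E 42. Proposal B has a majority (≥46).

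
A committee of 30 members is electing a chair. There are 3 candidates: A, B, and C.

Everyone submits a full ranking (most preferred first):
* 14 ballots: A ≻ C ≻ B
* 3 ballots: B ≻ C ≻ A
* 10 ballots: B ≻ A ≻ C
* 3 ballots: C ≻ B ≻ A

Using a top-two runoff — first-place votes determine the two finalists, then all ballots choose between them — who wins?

B

Round 1 first-place votes: A 14, B 13, C 3. A and B advance.
Runoff: A is ranked above B on 14 ballots, B above A on 16.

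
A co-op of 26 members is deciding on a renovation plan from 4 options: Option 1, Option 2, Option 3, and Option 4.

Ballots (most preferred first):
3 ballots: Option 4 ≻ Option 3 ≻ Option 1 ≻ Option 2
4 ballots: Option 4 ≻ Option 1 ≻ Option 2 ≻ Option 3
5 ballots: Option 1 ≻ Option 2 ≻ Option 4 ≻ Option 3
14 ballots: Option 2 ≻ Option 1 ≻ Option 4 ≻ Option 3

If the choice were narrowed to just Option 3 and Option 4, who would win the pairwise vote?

Option 4

Option 3 is ranked above Option 4 on 0 ballots; Option 4 above Option 3 on 26.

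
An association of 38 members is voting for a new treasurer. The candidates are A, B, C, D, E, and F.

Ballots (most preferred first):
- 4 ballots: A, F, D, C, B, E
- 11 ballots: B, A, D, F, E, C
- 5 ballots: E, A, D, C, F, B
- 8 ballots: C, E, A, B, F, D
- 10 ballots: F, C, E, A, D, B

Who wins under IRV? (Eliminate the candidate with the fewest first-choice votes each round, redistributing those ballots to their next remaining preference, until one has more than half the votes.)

F

Round 1: A 4, B 11, C 8, D 0, E 5, F 10. D eliminated.
Round 2: A 4, B 11, C 8, E 5, F 10. A eliminated.
Round 3: B 11, C 8, E 5, F 14. E eliminated.
Round 4: B 11, C 13, F 14. B eliminated.
Round 5: C 13, F 25. F has a majority (≥20).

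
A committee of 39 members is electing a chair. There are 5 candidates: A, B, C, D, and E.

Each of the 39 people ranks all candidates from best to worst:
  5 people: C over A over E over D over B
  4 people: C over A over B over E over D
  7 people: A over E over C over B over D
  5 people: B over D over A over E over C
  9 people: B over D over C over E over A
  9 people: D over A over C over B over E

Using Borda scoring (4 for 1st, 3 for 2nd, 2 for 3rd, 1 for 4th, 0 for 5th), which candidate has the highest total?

A: 5×3 + 4×3 + 7×4 + 5×2 + 9×0 + 9×3 = 92
B: 5×0 + 4×2 + 7×1 + 5×4 + 9×4 + 9×1 = 80
C: 5×4 + 4×4 + 7×2 + 5×0 + 9×2 + 9×2 = 86
D: 5×1 + 4×0 + 7×0 + 5×3 + 9×3 + 9×4 = 83
E: 5×2 + 4×1 + 7×3 + 5×1 + 9×1 + 9×0 = 49

A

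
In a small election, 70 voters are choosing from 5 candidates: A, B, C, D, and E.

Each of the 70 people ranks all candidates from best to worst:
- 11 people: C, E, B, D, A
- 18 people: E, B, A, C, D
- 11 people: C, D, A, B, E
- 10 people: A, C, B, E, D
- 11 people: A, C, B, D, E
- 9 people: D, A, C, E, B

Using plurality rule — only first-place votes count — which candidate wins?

C

First-place votes: A 21, B 0, C 22, D 9, E 18.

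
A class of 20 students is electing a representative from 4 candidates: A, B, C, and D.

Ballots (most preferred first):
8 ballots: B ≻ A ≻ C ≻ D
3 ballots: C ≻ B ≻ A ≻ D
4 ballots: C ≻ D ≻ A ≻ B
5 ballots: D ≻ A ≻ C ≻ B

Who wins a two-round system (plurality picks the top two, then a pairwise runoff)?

C

Round 1 first-place votes: A 0, B 8, C 7, D 5. B and C advance.
Runoff: B is ranked above C on 8 ballots, C above B on 12.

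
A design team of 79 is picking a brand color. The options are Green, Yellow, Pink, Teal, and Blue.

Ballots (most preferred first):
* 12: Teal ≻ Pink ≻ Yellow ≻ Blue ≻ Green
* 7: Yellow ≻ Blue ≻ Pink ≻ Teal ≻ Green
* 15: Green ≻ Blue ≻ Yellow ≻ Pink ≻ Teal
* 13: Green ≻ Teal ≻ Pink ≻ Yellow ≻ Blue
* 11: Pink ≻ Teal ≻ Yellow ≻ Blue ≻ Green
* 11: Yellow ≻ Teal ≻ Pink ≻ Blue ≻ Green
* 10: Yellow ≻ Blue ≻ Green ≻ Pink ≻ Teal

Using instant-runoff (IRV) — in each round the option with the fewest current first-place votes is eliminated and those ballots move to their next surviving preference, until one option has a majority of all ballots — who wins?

Yellow

Round 1: Green 28, Yellow 28, Pink 11, Teal 12, Blue 0. Blue eliminated.
Round 2: Green 28, Yellow 28, Pink 11, Teal 12. Pink eliminated.
Round 3: Green 28, Yellow 28, Teal 23. Teal eliminated.
Round 4: Green 28, Yellow 51. Yellow has a majority (≥40).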